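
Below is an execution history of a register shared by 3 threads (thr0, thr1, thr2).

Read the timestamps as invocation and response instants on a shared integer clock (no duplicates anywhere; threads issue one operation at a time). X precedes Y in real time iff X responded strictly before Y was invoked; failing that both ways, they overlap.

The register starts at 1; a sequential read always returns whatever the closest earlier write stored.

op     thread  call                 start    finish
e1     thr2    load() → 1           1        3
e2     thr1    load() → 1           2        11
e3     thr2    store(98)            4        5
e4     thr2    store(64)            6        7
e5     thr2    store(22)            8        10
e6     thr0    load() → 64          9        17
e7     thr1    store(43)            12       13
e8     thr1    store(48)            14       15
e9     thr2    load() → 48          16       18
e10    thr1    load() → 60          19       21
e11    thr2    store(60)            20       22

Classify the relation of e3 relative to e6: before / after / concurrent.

before

e3 spans [4,5], e6 spans [9,17]
resp(e3)=5 < inv(e6)=9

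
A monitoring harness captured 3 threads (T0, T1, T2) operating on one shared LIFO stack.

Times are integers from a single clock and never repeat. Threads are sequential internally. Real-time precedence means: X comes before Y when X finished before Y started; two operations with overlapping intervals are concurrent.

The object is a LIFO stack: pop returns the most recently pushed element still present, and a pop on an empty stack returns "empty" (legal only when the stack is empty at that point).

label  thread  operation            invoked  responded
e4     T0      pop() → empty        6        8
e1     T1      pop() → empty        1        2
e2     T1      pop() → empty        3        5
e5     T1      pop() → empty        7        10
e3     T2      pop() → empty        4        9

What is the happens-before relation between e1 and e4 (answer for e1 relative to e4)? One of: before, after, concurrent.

before

e1 spans [1,2], e4 spans [6,8]
resp(e1)=2 < inv(e4)=6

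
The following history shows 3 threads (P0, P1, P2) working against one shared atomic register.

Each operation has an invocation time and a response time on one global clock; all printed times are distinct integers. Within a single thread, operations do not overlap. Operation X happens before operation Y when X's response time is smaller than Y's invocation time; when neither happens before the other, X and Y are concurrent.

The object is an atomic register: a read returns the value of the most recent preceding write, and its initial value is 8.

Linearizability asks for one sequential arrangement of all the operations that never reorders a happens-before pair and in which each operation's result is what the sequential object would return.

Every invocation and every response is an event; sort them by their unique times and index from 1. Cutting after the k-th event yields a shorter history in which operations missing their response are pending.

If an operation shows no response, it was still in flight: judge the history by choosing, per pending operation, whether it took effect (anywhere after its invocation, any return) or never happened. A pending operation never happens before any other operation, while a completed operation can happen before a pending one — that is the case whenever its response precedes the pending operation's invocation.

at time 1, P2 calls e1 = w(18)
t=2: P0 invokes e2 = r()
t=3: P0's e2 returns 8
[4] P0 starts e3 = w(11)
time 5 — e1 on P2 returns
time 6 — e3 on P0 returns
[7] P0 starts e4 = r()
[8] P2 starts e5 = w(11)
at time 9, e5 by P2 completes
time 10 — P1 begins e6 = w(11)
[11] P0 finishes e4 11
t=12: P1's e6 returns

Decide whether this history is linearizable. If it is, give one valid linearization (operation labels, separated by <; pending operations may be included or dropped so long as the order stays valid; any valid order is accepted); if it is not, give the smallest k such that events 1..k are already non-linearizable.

linearizable — witness: e2 < e1 < e3 < e4 < e5 < e6

step 1: e2 r() → 8 — value 8
step 2: e1 w(18) — value 18
step 3: e3 w(11) — value 11
step 4: e4 r() → 11 — value 11
step 5: e5 w(11) — value 11
step 6: e6 w(11) — value 11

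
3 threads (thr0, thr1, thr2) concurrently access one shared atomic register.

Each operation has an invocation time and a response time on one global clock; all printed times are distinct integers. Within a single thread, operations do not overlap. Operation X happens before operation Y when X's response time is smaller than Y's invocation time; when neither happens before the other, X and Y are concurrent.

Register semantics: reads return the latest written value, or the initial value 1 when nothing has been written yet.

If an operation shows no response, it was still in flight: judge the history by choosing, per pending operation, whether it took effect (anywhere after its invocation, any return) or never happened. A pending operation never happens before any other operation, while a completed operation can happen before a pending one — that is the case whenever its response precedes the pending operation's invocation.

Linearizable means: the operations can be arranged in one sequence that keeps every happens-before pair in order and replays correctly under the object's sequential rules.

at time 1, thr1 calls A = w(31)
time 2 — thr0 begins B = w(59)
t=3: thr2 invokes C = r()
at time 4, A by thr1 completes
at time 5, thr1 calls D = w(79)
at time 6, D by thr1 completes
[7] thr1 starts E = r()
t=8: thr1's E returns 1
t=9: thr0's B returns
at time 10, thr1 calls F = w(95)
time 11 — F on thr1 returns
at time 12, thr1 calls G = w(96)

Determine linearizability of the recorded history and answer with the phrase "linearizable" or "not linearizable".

events 1..7 are fine; event 8 — the response of E at time 8 — makes the prefix non-linearizable
exhaustive check: the 3 completed atomic register ops admit one real-time order; illegal
no escape via the 2 pending operations (B, C): every completion choice fails
e.g. A, D, E (pending dropped): illegal at step 3, since E r() → 1 cannot apply there

not linearizable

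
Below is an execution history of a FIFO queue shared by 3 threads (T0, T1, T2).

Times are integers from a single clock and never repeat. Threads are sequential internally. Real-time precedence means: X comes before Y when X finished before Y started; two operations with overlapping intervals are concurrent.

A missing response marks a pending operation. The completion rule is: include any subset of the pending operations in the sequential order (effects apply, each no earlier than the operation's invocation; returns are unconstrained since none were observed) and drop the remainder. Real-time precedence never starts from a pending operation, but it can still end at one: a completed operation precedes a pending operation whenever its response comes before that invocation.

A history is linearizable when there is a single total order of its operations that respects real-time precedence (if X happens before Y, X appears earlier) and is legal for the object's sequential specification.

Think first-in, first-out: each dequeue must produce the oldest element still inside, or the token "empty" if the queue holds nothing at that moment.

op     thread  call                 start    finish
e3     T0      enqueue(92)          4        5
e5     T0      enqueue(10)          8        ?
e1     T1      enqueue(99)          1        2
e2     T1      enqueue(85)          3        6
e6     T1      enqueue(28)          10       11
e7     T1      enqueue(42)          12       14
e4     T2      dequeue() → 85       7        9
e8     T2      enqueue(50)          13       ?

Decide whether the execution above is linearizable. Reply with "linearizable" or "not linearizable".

not linearizable

through event 8 a valid linearization exists; event 9 (e4 responding at time 9) ends that
all 2 real-time-respecting orders fail — 4 completed FIFO queue operations, no legal replay
include/drop combinations of the 1 pending operation (e5) were all tried; none helps
e.g. e1, e2, e3, e4 (pending dropped): illegal at step 4, since e4 dequeue() → 85 cannot apply there
e.g. e1, e3, e2, e4 (pending dropped): illegal at step 4, since e4 dequeue() → 85 cannot apply there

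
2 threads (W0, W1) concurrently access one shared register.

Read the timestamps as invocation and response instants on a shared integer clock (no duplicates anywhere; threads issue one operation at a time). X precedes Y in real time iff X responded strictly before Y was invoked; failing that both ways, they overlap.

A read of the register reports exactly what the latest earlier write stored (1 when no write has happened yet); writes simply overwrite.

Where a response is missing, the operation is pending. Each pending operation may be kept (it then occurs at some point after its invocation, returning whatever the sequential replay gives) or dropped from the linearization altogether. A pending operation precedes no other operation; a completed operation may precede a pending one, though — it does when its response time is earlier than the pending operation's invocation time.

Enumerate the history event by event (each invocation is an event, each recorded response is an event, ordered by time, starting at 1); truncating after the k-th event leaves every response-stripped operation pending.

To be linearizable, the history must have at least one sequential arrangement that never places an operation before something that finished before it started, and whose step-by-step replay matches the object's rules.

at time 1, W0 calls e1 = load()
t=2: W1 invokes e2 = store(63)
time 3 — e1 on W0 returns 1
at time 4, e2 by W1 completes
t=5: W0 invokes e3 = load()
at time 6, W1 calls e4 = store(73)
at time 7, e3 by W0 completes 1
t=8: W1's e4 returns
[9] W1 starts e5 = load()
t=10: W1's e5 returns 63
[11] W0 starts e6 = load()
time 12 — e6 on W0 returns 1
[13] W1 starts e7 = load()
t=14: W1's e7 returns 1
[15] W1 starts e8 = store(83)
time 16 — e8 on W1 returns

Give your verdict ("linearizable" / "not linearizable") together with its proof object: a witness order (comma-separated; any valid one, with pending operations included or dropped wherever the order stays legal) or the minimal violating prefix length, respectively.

not linearizable — minimal violating prefix: 7 events

cut after 6 events: linearizable; cut after 7 events (e3 responds, time 7): not linearizable
3 completed operations, 2 real-time-consistent orders — every register replay fails
no completion choice of the 1 pending operation (e4) rescues it — every subset was tried
e.g. e1, e2, e3 (pending dropped): illegal at step 3, since e3 load() → 1 cannot apply there
e.g. e2, e1, e3 (pending dropped): illegal at step 2, since e1 load() → 1 cannot apply there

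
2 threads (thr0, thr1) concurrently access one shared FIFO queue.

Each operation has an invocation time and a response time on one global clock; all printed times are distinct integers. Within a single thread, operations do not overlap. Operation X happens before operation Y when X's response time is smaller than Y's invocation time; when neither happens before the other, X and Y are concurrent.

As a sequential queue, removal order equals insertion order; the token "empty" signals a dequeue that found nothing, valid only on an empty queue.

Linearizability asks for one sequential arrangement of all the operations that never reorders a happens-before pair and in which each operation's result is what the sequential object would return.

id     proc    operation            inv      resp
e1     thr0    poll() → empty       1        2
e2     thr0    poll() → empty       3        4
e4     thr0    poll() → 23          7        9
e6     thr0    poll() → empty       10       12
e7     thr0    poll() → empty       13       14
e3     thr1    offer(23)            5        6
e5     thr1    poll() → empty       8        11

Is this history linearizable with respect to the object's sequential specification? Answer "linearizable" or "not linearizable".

linearizable

a witness: e1, e2, e3, e4, e5, e6, e7
1. e1 poll() → empty, leaving queue <>
2. e2 poll() → empty, leaving queue <>
3. e3 offer(23), leaving queue <23>
4. e4 poll() → 23, leaving queue <>
5. e5 poll() → empty, leaving queue <>
6. e6 poll() → empty, leaving queue <>
7. e7 poll() → empty, leaving queue <>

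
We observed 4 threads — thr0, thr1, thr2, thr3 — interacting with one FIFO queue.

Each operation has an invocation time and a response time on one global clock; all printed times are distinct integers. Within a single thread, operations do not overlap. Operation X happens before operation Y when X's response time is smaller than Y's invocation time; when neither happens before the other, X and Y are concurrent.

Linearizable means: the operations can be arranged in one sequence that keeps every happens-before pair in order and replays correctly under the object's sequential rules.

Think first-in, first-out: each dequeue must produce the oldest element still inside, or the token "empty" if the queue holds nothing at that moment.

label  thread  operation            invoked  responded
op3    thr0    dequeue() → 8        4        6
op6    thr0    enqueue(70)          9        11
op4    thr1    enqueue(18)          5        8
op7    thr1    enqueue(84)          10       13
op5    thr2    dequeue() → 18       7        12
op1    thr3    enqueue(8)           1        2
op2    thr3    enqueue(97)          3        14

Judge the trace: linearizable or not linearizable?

one valid linearization: op1, op3, op4, op2, op5, op6, op7
after step 1 (op1 enqueue(8)): queue <8>
after step 2 (op3 dequeue() → 8): queue <>
after step 3 (op4 enqueue(18)): queue <18>
after step 4 (op2 enqueue(97)): queue <18,97>
after step 5 (op5 dequeue() → 18): queue <97>
after step 6 (op6 enqueue(70)): queue <97,70>
after step 7 (op7 enqueue(84)): queue <97,70,84>

linearizable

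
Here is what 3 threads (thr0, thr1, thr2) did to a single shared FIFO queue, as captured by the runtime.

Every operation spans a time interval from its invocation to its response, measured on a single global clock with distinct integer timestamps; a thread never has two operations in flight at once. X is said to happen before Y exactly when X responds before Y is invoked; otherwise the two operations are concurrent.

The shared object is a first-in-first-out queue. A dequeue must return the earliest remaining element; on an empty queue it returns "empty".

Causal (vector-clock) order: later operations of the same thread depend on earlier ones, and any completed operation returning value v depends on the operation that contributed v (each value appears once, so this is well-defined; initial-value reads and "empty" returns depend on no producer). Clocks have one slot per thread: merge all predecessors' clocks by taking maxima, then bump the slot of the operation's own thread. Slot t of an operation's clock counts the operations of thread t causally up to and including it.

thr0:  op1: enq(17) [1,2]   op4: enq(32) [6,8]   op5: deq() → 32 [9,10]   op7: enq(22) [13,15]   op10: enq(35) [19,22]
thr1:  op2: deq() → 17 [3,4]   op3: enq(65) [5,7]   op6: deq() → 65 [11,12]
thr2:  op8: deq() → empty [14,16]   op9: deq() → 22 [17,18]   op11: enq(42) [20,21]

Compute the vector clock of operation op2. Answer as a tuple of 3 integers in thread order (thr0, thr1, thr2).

(1, 1, 0)

VC(op8, invoked at 14): no causal predecessors; +1 on thr2 → (0, 0, 1)
VC(op1, invoked at 1): no causal predecessors; +1 on thr0 → (1, 0, 0)
op2, invoked 3, takes VC(op1)=(1, 0, 0) under max, adds 1 for thr1 → (1, 1, 0)
op4, invoked 6, takes VC(op1)=(1, 0, 0) under max, adds 1 for thr0 → (2, 0, 0)
op3, invoked 5, takes VC(op2)=(1, 1, 0) under max, adds 1 for thr1 → (1, 2, 0)
op5, invoked 9, takes VC(op4)=(2, 0, 0) under max, adds 1 for thr0 → (3, 0, 0)
op6, invoked 11, takes VC(op3)=(1, 2, 0) under max, adds 1 for thr1 → (1, 3, 0)
op7, invoked 13, takes VC(op5)=(3, 0, 0) under max, adds 1 for thr0 → (4, 0, 0)
op10, invoked 19, takes VC(op7)=(4, 0, 0) under max, adds 1 for thr0 → (5, 0, 0)
op9, invoked 17, takes VC(op7)=(4, 0, 0), VC(op8)=(0, 0, 1) under max, adds 1 for thr2 → (4, 0, 2)
op11, invoked 20, takes VC(op9)=(4, 0, 2) under max, adds 1 for thr2 → (4, 0, 3)
target: VC(op2) = (1, 1, 0)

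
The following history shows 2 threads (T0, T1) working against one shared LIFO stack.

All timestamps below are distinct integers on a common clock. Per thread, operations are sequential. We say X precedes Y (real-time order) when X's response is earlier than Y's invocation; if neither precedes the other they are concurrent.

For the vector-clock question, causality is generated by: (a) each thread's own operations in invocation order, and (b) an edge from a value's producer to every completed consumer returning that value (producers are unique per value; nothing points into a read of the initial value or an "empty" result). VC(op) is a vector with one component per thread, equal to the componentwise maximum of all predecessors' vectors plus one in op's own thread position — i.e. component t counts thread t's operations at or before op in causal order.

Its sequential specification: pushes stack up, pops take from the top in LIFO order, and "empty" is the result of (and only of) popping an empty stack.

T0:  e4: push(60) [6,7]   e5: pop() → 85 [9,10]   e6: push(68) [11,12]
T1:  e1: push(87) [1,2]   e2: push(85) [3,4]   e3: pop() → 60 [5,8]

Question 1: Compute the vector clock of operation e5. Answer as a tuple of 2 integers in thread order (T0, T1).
(2, 2)

root op e1, invoked 1: fresh clock plus T1's own tick → (0, 1)
root op e4, invoked 6: fresh clock plus T0's own tick → (1, 0)
invoked at 3, e2 merges VC(e1)=(0, 1) and bumps T1's slot → (0, 2)
invoked at 5, e3 merges VC(e2)=(0, 2), VC(e4)=(1, 0) and bumps T1's slot → (1, 3)
invoked at 9, e5 merges VC(e2)=(0, 2), VC(e4)=(1, 0) and bumps T0's slot → (2, 2)
invoked at 11, e6 merges VC(e5)=(2, 2) and bumps T0's slot → (3, 2)
target: VC(e5) = (2, 2)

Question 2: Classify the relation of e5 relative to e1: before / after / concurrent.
after

e5 spans [9,10], e1 spans [1,2]
resp(e1)=2 < inv(e5)=9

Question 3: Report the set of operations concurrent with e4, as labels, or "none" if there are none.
e3

e4 runs from 6 to 7; window-overlapping ops are concurrent
e1 [1,2]: before
e2 [3,4]: before
e3 [5,8]: concurrent
e5 [9,10]: after
e6 [11,12]: after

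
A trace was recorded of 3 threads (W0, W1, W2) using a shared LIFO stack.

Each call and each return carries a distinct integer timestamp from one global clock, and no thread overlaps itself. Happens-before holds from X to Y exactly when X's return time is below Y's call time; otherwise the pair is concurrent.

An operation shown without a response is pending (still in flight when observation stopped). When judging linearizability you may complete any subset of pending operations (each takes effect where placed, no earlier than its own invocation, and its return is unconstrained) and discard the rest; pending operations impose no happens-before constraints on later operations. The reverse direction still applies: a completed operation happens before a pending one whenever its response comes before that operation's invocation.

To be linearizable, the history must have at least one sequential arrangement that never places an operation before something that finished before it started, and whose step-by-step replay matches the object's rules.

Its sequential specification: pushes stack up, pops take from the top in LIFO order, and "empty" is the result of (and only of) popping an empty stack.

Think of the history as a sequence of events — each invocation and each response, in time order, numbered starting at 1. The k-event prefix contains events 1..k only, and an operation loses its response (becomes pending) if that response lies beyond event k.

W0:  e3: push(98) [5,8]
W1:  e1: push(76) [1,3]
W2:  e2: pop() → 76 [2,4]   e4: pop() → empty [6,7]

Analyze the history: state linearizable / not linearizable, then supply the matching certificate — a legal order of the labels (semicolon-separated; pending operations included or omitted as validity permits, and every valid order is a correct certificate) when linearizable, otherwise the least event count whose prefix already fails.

step 1: e1 push(76) — stack <76>
step 2: e2 pop() → 76 — stack <>
step 3: e4 pop() → empty — stack <>
step 4: e3 push(98) — stack <98>

linearizable — witness: e1; e2; e4; e3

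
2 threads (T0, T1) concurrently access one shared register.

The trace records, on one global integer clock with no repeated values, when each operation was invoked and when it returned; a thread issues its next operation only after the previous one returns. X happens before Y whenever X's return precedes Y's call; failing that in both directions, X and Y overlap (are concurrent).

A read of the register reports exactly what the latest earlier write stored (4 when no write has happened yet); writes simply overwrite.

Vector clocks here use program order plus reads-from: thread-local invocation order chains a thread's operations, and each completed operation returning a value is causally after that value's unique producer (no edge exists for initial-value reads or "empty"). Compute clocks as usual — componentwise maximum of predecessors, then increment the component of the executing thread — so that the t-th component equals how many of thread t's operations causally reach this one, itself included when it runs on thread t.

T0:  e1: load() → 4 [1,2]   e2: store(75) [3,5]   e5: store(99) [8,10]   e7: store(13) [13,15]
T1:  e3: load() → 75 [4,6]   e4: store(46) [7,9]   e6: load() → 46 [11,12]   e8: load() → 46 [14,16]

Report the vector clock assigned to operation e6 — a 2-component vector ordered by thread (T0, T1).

e1 (invocation 1): nothing precedes it; T0's component alone gives (1, 0)
e2, invoked 3, takes VC(e1)=(1, 0) under max, adds 1 for T0 → (2, 0)
e3, invoked 4, takes VC(e2)=(2, 0) under max, adds 1 for T1 → (2, 1)
e5, invoked 8, takes VC(e2)=(2, 0) under max, adds 1 for T0 → (3, 0)
e4, invoked 7, takes VC(e3)=(2, 1) under max, adds 1 for T1 → (2, 2)
e7, invoked 13, takes VC(e5)=(3, 0) under max, adds 1 for T0 → (4, 0)
e6, invoked 11, takes VC(e4)=(2, 2) under max, adds 1 for T1 → (2, 3)
e8, invoked 14, takes VC(e4)=(2, 2), VC(e6)=(2, 3) under max, adds 1 for T1 → (2, 4)
target: VC(e6) = (2, 3)

(2, 3)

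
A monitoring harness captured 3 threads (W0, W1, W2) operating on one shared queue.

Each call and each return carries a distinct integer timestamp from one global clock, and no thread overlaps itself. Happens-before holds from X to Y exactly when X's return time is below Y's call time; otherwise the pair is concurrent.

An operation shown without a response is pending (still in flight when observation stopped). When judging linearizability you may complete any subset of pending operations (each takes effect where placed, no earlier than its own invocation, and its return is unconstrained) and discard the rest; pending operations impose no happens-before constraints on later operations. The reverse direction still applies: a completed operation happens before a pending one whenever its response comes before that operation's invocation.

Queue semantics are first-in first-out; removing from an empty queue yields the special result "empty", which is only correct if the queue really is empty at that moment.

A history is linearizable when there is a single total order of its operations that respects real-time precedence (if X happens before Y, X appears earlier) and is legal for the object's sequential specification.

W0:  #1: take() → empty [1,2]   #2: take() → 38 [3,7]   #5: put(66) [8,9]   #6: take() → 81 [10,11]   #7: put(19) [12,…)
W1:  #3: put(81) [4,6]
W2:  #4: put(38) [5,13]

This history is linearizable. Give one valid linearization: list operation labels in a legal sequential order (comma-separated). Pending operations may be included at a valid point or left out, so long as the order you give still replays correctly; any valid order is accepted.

#1, #4, #2, #3, #5, #6

1. #1 take() → empty, leaving queue <>
2. #4 put(38), leaving queue <38>
3. #2 take() → 38, leaving queue <>
4. #3 put(81), leaving queue <81>
5. #5 put(66), leaving queue <81,66>
6. #6 take() → 81, leaving queue <66>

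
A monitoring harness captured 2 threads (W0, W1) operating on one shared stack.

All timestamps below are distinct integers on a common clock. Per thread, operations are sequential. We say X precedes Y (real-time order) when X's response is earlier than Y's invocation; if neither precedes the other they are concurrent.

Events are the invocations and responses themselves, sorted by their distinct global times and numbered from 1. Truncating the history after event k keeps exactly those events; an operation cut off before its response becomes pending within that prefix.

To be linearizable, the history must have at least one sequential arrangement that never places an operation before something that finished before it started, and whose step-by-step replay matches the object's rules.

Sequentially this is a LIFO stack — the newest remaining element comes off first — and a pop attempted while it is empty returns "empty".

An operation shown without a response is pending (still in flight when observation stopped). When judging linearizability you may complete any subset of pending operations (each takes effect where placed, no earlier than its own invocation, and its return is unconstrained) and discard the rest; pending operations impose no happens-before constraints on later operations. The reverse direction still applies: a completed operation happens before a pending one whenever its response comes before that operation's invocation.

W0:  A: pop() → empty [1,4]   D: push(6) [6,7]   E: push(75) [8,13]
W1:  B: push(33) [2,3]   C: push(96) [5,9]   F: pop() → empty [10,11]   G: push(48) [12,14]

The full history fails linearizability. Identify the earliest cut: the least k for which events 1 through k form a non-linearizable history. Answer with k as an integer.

events 1..10 are still linearizable — one witness is A, B, C, D:
after step 1 (A pop() → empty): stack <>
after step 2 (B push(33)): stack <33>
after step 3 (C push(96)): stack <33,96>
after step 4 (D push(6)): stack <33,96,6>
once event 11 joins (F's response, time 11), exhaustive search finds no witness
include/drop combinations of the 1 pending operation (E) were all tried; none helps
for example A, B, C, D, F (pending dropped) fails at step 5: F pop() → empty is not legal there
for example A, B, D, C, F (pending dropped) fails at step 5: F pop() → empty is not legal there

11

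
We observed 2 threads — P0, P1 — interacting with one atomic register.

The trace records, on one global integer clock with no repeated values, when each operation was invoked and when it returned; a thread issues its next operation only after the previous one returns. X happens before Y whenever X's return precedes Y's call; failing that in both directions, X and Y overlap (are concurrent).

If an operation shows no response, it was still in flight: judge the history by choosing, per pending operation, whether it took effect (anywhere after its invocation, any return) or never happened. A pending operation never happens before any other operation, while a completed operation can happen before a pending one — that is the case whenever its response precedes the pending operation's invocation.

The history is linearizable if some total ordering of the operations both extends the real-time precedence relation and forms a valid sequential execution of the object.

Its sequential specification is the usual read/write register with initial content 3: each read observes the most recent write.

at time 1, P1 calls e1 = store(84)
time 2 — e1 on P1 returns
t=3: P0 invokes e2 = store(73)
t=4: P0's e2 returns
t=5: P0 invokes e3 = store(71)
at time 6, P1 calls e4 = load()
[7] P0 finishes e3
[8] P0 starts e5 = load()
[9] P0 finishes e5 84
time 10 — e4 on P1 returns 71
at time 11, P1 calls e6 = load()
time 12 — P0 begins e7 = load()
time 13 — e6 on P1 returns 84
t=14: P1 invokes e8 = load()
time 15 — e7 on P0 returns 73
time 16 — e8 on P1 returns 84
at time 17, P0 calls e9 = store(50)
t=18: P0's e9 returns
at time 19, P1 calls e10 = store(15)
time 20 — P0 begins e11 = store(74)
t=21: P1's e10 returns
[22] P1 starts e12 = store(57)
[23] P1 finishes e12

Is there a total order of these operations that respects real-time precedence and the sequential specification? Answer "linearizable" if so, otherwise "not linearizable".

prefix check: 1..8 passes, 1..9 fails once e5's time-9 response joins
the sole real-time-consistent order of 4 completed operations fails the atomic register replay
no escape via the 1 pending operation (e4): every completion choice fails
e.g. e1, e2, e3, e5 (pending dropped): illegal at step 4, since e5 load() → 84 cannot apply there

not linearizable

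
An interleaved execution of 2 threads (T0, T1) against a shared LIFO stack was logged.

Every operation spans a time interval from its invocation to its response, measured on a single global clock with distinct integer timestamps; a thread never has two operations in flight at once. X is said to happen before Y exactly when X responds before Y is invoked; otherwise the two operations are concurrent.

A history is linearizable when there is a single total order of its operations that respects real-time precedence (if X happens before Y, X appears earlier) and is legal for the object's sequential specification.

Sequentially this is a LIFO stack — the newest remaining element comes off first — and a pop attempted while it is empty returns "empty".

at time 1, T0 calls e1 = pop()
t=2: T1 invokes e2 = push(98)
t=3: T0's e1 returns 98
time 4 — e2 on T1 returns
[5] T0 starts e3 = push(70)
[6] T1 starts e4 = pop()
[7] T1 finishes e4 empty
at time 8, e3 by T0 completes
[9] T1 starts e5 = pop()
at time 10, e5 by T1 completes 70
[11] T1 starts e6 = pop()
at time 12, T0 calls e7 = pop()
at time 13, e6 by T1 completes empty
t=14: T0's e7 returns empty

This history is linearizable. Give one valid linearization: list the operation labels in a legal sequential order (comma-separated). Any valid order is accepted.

1. e2 push(98), leaving stack <98>
2. e1 pop() → 98, leaving stack <>
3. e4 pop() → empty, leaving stack <>
4. e3 push(70), leaving stack <70>
5. e5 pop() → 70, leaving stack <>
6. e6 pop() → empty, leaving stack <>
7. e7 pop() → empty, leaving stack <>

e2, e1, e4, e3, e5, e6, e7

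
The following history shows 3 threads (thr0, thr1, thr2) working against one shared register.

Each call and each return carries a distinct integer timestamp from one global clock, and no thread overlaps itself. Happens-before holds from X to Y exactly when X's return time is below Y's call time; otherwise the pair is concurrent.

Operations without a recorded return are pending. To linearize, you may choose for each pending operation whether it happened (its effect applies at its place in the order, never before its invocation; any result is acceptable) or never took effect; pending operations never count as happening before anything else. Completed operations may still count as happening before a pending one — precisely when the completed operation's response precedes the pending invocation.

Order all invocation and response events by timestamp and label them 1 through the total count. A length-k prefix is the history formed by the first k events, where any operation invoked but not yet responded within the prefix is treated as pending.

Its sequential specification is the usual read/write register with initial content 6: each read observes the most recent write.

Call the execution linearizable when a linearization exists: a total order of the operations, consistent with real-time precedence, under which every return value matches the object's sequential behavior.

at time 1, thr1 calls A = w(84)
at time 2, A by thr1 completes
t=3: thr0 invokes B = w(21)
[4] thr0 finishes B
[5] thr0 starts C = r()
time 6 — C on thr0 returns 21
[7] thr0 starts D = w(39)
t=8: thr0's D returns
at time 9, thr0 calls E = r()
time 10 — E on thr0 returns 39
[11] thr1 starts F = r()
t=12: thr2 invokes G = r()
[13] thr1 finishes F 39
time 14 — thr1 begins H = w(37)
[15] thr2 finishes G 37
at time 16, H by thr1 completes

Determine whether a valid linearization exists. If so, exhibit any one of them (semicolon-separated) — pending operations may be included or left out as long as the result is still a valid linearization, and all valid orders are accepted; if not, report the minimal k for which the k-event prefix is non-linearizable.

linearizable — witness: A; B; C; D; E; F; H; G

step 1: A w(84) — value 84
step 2: B w(21) — value 21
step 3: C r() → 21 — value 21
step 4: D w(39) — value 39
step 5: E r() → 39 — value 39
step 6: F r() → 39 — value 39
step 7: H w(37) — value 37
step 8: G r() → 37 — value 37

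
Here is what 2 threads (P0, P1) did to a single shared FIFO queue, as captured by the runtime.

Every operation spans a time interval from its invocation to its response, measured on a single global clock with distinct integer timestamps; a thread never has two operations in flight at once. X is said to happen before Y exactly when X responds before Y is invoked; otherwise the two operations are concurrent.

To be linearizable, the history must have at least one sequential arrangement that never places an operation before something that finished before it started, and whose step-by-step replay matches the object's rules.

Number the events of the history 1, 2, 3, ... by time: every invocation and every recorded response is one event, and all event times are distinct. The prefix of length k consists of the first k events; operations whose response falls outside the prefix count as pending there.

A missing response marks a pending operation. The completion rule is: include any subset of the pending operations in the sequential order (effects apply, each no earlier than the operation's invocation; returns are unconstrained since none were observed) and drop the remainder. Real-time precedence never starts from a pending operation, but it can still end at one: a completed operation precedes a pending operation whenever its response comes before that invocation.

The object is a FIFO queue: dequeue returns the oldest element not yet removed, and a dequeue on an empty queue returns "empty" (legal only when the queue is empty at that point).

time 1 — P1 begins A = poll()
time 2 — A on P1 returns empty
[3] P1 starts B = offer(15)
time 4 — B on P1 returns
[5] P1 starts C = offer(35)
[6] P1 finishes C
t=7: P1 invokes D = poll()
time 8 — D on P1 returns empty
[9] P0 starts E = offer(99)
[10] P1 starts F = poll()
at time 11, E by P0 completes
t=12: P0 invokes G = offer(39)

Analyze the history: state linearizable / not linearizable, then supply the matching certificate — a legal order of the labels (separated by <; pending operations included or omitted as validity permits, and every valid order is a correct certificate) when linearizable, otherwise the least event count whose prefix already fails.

not linearizable — minimal violating prefix: 8 events

already the first 8 events (up to D's response at time 8) admit no linearization; the first 7 still do
one real-time candidate order over the 4 completed operations — the FIFO queue replay rejects it
for example A, B, C, D fails at step 4: D poll() → empty is not legal there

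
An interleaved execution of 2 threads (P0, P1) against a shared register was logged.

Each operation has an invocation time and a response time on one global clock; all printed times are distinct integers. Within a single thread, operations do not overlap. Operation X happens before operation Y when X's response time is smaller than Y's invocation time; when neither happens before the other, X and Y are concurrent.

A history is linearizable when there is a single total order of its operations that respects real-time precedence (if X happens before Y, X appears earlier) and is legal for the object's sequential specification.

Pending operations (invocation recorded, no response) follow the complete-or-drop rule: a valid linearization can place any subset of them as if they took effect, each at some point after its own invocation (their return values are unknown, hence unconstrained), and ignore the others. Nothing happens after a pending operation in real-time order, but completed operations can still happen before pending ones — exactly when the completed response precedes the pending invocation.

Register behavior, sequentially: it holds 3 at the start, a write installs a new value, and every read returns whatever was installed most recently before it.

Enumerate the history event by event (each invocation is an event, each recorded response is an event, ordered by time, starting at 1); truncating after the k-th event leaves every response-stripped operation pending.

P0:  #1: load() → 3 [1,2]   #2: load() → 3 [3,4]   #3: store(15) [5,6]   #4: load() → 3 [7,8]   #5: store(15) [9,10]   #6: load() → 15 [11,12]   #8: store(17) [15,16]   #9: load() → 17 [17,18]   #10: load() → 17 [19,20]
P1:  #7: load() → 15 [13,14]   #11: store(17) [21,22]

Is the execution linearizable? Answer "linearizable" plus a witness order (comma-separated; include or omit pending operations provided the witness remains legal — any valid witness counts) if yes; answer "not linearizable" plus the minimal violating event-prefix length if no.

not linearizable — minimal violating prefix: 8 events

prefix check: 1..7 passes, 1..8 fails once #4's time-8 response joins
one real-time candidate order over the 4 completed operations — the register replay rejects it
for example #1, #2, #3, #4 fails at step 4: #4 load() → 3 is not legal there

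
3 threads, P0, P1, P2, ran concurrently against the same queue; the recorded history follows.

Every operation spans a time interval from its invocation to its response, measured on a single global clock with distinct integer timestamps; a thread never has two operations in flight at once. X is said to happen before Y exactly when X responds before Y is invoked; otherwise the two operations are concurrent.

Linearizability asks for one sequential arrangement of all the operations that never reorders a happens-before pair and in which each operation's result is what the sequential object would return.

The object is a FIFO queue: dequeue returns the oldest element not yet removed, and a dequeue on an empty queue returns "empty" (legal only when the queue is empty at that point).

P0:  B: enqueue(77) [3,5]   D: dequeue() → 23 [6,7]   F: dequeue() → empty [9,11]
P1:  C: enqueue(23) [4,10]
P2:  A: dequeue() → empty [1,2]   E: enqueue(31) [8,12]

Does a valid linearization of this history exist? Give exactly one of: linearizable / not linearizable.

not linearizable

events 1..10 are fine; event 11 — the response of F at time 11 — makes the prefix non-linearizable
all 4 real-time-respecting orders fail — 5 completed queue operations, no legal replay
include/drop combinations of the 1 pending operation (E) were all tried; none helps
sample order A, B, C, D, F (pending dropped) stalls at step 4 — D dequeue() → 23 has no legal effect
sample order A, B, D, C, F (pending dropped) stalls at step 3 — D dequeue() → 23 has no legal effect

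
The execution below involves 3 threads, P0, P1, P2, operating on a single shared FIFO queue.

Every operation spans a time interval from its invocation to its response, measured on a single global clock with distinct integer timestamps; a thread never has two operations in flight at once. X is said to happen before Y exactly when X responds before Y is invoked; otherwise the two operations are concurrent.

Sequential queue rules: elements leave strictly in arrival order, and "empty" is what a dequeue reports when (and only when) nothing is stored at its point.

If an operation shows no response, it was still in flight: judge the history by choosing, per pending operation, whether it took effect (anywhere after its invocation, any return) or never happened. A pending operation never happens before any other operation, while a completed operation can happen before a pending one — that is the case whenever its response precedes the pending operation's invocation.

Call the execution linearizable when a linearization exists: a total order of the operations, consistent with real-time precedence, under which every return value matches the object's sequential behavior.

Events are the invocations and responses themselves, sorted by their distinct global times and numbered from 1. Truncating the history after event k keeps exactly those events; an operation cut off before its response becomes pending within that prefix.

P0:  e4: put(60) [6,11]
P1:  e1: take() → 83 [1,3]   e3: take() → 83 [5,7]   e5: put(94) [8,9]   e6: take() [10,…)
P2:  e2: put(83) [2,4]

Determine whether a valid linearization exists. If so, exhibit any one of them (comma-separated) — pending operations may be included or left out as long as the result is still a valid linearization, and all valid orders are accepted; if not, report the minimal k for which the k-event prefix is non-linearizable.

already the first 7 events (up to e3's response at time 7) admit no linearization; the first 6 still do
no legal order exists: 2 real-time-consistent candidates over 3 completed FIFO queue operations, all rejected
completion choices over the 1 pending operation (e4) were checked; none helps
for example e1, e2, e3 (pending dropped) fails at step 1: e1 take() → 83 is not legal there
for example e2, e1, e3 (pending dropped) fails at step 3: e3 take() → 83 is not legal there

not linearizable — minimal violating prefix: 7 events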